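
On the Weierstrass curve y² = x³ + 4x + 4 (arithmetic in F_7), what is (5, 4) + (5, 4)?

tangent at (5, 4): λ = (3·5² + 4)/(2·4) ≡ 2/1. 1⁻¹ ≡ 1 (mod 7), so λ ≡ 2·1 ≡ 2.
  x = λ² - 5 - 5 = 4 - 10 ≡ 1; y = λ·(5 - 1) - 4 ≡ 4. → (1, 4)

(1, 4)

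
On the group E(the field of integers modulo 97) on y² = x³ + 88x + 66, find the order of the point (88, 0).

2

2P: (88, 0) + (88, 0): same x and y₁ ≡ -y₂, so the sum is 𝒪.
2P = 𝒪, so the order is 2.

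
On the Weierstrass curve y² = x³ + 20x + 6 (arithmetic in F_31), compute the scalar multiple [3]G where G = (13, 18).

(10, 11)

Repeated addition: build up to 3G.
2G: tangent at (13, 18): λ = (3·13² + 20)/(2·18) ≡ 0/5. 5⁻¹ ≡ 25 (mod 31) since 5·25 = 125 ≡ 1, so λ ≡ 0·25 ≡ 0.
  x = λ² - 13 - 13 = 0 - 26 ≡ 5; y = λ·(13 - 5) - 18 ≡ 13. → (5, 13)
3G: (5, 13) + (13, 18). λ = (18 - 13)/(13 - 5) ≡ 5/8 mod 31. 8⁻¹ ≡ 4 (mod 31) since 8·4 = 32 ≡ 1, so λ ≡ 20.
  x = λ² - 5 - 13 = 400 - 18 ≡ 10; y = λ·(5 - 10) - 13 ≡ 11. → (10, 11)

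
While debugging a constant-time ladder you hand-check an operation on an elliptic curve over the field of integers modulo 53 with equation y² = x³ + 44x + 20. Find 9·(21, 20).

(10, 33)

Write G = (21, 20).
Repeated addition: build up to 9G.
2G: tangent at (21, 20): λ = (3·21² + 44)/(2·20) ≡ 42/40. 40⁻¹ ≡ 4 (mod 53), so λ ≡ 42·4 ≡ 9.
  x = λ² - 21 - 21 = 81 - 42 ≡ 39; y = λ·(21 - 39) - 20 ≡ 30. → (39, 30)
3G: (39, 30) + (21, 20). λ = (20 - 30)/(21 - 39) ≡ 43/35 mod 53. 35⁻¹ ≡ 50 (mod 53), so λ ≡ 30.
  x = λ² - 39 - 21 = 900 - 60 ≡ 45; y = λ·(39 - 45) - 30 ≡ 2. → (45, 2)
4G: (45, 2) + (21, 20). λ = (20 - 2)/(21 - 45) ≡ 18/29 mod 53. 29⁻¹ ≡ 11 (mod 53) since 29·11 = 319 ≡ 1, so λ ≡ 39.
  x = λ² - 45 - 21 = 1521 - 66 ≡ 24; y = λ·(45 - 24) - 2 ≡ 22. → (24, 22)
5G: (24, 22) + (21, 20). λ = (20 - 22)/(21 - 24) ≡ 51/50 mod 53. 50⁻¹ ≡ 35 (mod 53), so λ ≡ 36.
  x = λ² - 24 - 21 = 1296 - 45 ≡ 32; y = λ·(24 - 32) - 22 ≡ 8. → (32, 8)
6G: (32, 8) + (21, 20). λ = (20 - 8)/(21 - 32) ≡ 12/42 mod 53. 42⁻¹ ≡ 24 (mod 53) since 42·24 = 1008 ≡ 1, so λ ≡ 23.
  x = λ² - 32 - 21 = 529 - 53 ≡ 52; y = λ·(32 - 52) - 8 ≡ 9. → (52, 9)
7G: (52, 9) + (21, 20). λ = (20 - 9)/(21 - 52) ≡ 11/22 mod 53. 22⁻¹ ≡ 41 (mod 53), so λ ≡ 27.
  x = λ² - 52 - 21 = 729 - 73 ≡ 20; y = λ·(52 - 20) - 9 ≡ 7. → (20, 7)
8G: (20, 7) + (21, 20). λ = (20 - 7)/(21 - 20) ≡ 13/1 mod 53. 1⁻¹ ≡ 1 (mod 53), so λ ≡ 13.
  x = λ² - 20 - 21 = 169 - 41 ≡ 22; y = λ·(20 - 22) - 7 ≡ 20. → (22, 20)
9G: (22, 20) + (21, 20). λ = (20 - 20)/(21 - 22) ≡ 0/52 mod 53. 52⁻¹ ≡ 52 (mod 53), so λ ≡ 0.
  x = λ² - 22 - 21 = 0 - 43 ≡ 10; y = λ·(22 - 10) - 20 ≡ 33. → (10, 33)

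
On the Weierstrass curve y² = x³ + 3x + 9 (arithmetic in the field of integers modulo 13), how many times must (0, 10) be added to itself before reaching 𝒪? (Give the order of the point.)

7

2P: tangent at (0, 10): λ = (3·0² + 3)/(2·10) ≡ 3/7. 7⁻¹ ≡ 2 (mod 13), so λ ≡ 3·2 ≡ 6.
  x = λ² - 0 - 0 = 36 - 0 ≡ 10; y = λ·(0 - 10) - 10 ≡ 8. → (10, 8)
3P: (10, 8) + (0, 10). λ = (10 - 8)/(0 - 10) ≡ 2/3 mod 13. 3⁻¹ ≡ 9 (mod 13), so λ ≡ 5.
  x = λ² - 10 - 0 = 25 - 10 ≡ 2; y = λ·(10 - 2) - 8 ≡ 6. → (2, 6)
4P: (2, 6) + (0, 10). λ = (10 - 6)/(0 - 2) ≡ 4/11 mod 13. 11⁻¹ ≡ 6 (mod 13), so λ ≡ 11.
  x = λ² - 2 - 0 = 121 - 2 ≡ 2; y = λ·(2 - 2) - 6 ≡ 7. → (2, 7)
5P: (2, 7) + (0, 10). λ = (10 - 7)/(0 - 2) ≡ 3/11 mod 13. 11⁻¹ ≡ 6 (mod 13), so λ ≡ 5.
  x = λ² - 2 - 0 = 25 - 2 ≡ 10; y = λ·(2 - 10) - 7 ≡ 5. → (10, 5)
6P: (10, 5) + (0, 10). λ = (10 - 5)/(0 - 10) ≡ 5/3 mod 13. 3⁻¹ ≡ 9 (mod 13), so λ ≡ 6.
  x = λ² - 10 - 0 = 36 - 10 ≡ 0; y = λ·(10 - 0) - 5 ≡ 3. → (0, 3)
7P: (0, 3) + (0, 10): same x and y₁ ≡ -y₂, so the sum is 𝒪.
7P = 𝒪, so the order is 7.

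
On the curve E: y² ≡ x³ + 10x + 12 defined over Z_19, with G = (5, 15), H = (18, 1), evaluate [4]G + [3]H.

First 4G:
Repeated addition: build up to 4G.
2G: tangent at (5, 15): λ = (3·5² + 10)/(2·15) ≡ 9/11. 11⁻¹ ≡ 7 (mod 19) since 11·7 = 77 ≡ 1, so λ ≡ 9·7 ≡ 6.
  x = λ² - 5 - 5 = 36 - 10 ≡ 7; y = λ·(5 - 7) - 15 ≡ 11. → (7, 11)
3G: (7, 11) + (5, 15). λ = (15 - 11)/(5 - 7) ≡ 4/17 mod 19. 17⁻¹ ≡ 9 (mod 19), so λ ≡ 17.
  x = λ² - 7 - 5 = 289 - 12 ≡ 11; y = λ·(7 - 11) - 11 ≡ 16. → (11, 16)
4G: (11, 16) + (5, 15). λ = (15 - 16)/(5 - 11) ≡ 18/13 mod 19. 13⁻¹ ≡ 3 (mod 19), so λ ≡ 16.
  x = λ² - 11 - 5 = 256 - 16 ≡ 12; y = λ·(11 - 12) - 16 ≡ 6. → (12, 6)
4G = (12, 6).
Next 3H:
Repeated addition: build up to 3H.
2H: tangent at (18, 1): λ = (3·18² + 10)/(2·1) ≡ 13/2. 2⁻¹ ≡ 10 (mod 19), so λ ≡ 13·10 ≡ 16.
  x = λ² - 18 - 18 = 256 - 36 ≡ 11; y = λ·(18 - 11) - 1 ≡ 16. → (11, 16)
3H: (11, 16) + (18, 1). λ = (1 - 16)/(18 - 11) ≡ 4/7 mod 19. 7⁻¹ ≡ 11 (mod 19), so λ ≡ 6.
  x = λ² - 11 - 18 = 36 - 29 ≡ 7; y = λ·(11 - 7) - 16 ≡ 8. → (7, 8)
3H = (7, 8).
Finally 4G + 3H:
(12, 6) + (7, 8). λ = (8 - 6)/(7 - 12) ≡ 2/14 mod 19. 14⁻¹ ≡ 15 (mod 19), so λ ≡ 11.
  x = λ² - 12 - 7 = 121 - 19 ≡ 7; y = λ·(12 - 7) - 6 ≡ 11. → (7, 11)

(7, 11)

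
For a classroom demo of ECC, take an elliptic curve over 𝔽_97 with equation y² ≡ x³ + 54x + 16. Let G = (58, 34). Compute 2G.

(82, 14)

tangent at (58, 34): λ = (3·58² + 54)/(2·34) ≡ 58/68. 68⁻¹ ≡ 10 (mod 97), so λ ≡ 58·10 ≡ 95.
  x = λ² - 58 - 58 = 9025 - 116 ≡ 82; y = λ·(58 - 82) - 34 ≡ 14. → (82, 14)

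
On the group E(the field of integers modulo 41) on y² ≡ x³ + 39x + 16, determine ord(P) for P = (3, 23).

2P: tangent at (3, 23): λ = (3·3² + 39)/(2·23) ≡ 25/5. 5⁻¹ ≡ 33 (mod 41), so λ ≡ 25·33 ≡ 5.
  x = λ² - 3 - 3 = 25 - 6 ≡ 19; y = λ·(3 - 19) - 23 ≡ 20. → (19, 20)
3P: (19, 20) + (3, 23). λ = (23 - 20)/(3 - 19) ≡ 3/25 mod 41. 25⁻¹ ≡ 23 (mod 41) since 25·23 = 575 ≡ 1, so λ ≡ 28.
  x = λ² - 19 - 3 = 784 - 22 ≡ 24; y = λ·(19 - 24) - 20 ≡ 4. → (24, 4)
4P: (24, 4) + (3, 23). λ = (23 - 4)/(3 - 24) ≡ 19/20 mod 41. 20⁻¹ ≡ 39 (mod 41), so λ ≡ 3.
  x = λ² - 24 - 3 = 9 - 27 ≡ 23; y = λ·(24 - 23) - 4 ≡ 40. → (23, 40)
5P: (23, 40) + (3, 23). λ = (23 - 40)/(3 - 23) ≡ 24/21 mod 41. 21⁻¹ ≡ 2 (mod 41) since 21·2 = 42 ≡ 1, so λ ≡ 7.
  x = λ² - 23 - 3 = 49 - 26 ≡ 23; y = λ·(23 - 23) - 40 ≡ 1. → (23, 1)
6P: (23, 1) + (3, 23). λ = (23 - 1)/(3 - 23) ≡ 22/21 mod 41. 21⁻¹ ≡ 2 (mod 41) since 21·2 = 42 ≡ 1, so λ ≡ 3.
  x = λ² - 23 - 3 = 9 - 26 ≡ 24; y = λ·(23 - 24) - 1 ≡ 37. → (24, 37)
7P: (24, 37) + (3, 23). λ = (23 - 37)/(3 - 24) ≡ 27/20 mod 41. 20⁻¹ ≡ 39 (mod 41) since 20·39 = 780 ≡ 1, so λ ≡ 28.
  x = λ² - 24 - 3 = 784 - 27 ≡ 19; y = λ·(24 - 19) - 37 ≡ 21. → (19, 21)
8P: (19, 21) + (3, 23). λ = (23 - 21)/(3 - 19) ≡ 2/25 mod 41. 25⁻¹ ≡ 23 (mod 41) since 25·23 = 575 ≡ 1, so λ ≡ 5.
  x = λ² - 19 - 3 = 25 - 22 ≡ 3; y = λ·(19 - 3) - 21 ≡ 18. → (3, 18)
9P: (3, 18) + (3, 23): same x and y₁ ≡ -y₂, so the sum is ∞.
9P = ∞, so the order is 9.

9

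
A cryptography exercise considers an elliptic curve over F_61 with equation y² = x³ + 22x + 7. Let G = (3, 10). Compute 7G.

Repeated addition: build up to 7G.
2G: tangent at (3, 10): λ = (3·3² + 22)/(2·10) ≡ 49/20. 20⁻¹ ≡ 58 (mod 61) since 20·58 = 1160 ≡ 1, so λ ≡ 49·58 ≡ 36.
  x = λ² - 3 - 3 = 1296 - 6 ≡ 9; y = λ·(3 - 9) - 10 ≡ 18. → (9, 18)
3G: (9, 18) + (3, 10). λ = (10 - 18)/(3 - 9) ≡ 53/55 mod 61. 55⁻¹ ≡ 10 (mod 61), so λ ≡ 42.
  x = λ² - 9 - 3 = 1764 - 12 ≡ 44; y = λ·(9 - 44) - 18 ≡ 37. → (44, 37)
4G: (44, 37) + (3, 10). λ = (10 - 37)/(3 - 44) ≡ 34/20 mod 61. 20⁻¹ ≡ 58 (mod 61), so λ ≡ 20.
  x = λ² - 44 - 3 = 400 - 47 ≡ 48; y = λ·(44 - 48) - 37 ≡ 5. → (48, 5)
5G: (48, 5) + (3, 10). λ = (10 - 5)/(3 - 48) ≡ 5/16 mod 61. 16⁻¹ ≡ 42 (mod 61) since 16·42 = 672 ≡ 1, so λ ≡ 27.
  x = λ² - 48 - 3 = 729 - 51 ≡ 7; y = λ·(48 - 7) - 5 ≡ 4. → (7, 4)
6G: (7, 4) + (3, 10). λ = (10 - 4)/(3 - 7) ≡ 6/57 mod 61. 57⁻¹ ≡ 15 (mod 61), so λ ≡ 29.
  x = λ² - 7 - 3 = 841 - 10 ≡ 38; y = λ·(7 - 38) - 4 ≡ 12. → (38, 12)
7G: (38, 12) + (3, 10). λ = (10 - 12)/(3 - 38) ≡ 59/26 mod 61. 26⁻¹ ≡ 54 (mod 61), so λ ≡ 14.
  x = λ² - 38 - 3 = 196 - 41 ≡ 33; y = λ·(38 - 33) - 12 ≡ 58. → (33, 58)

(33, 58)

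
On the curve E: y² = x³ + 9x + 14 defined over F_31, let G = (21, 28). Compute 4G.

(19, 21)

Repeated addition: build up to 4G.
2G: tangent at (21, 28): λ = (3·21² + 9)/(2·28) ≡ 30/25. 25⁻¹ ≡ 5 (mod 31) since 25·5 = 125 ≡ 1, so λ ≡ 30·5 ≡ 26.
  x = λ² - 21 - 21 = 676 - 42 ≡ 14; y = λ·(21 - 14) - 28 ≡ 30. → (14, 30)
3G: (14, 30) + (21, 28). λ = (28 - 30)/(21 - 14) ≡ 29/7 mod 31. 7⁻¹ ≡ 9 (mod 31), so λ ≡ 13.
  x = λ² - 14 - 21 = 169 - 35 ≡ 10; y = λ·(14 - 10) - 30 ≡ 22. → (10, 22)
4G: (10, 22) + (21, 28). λ = (28 - 22)/(21 - 10) ≡ 6/11 mod 31. 11⁻¹ ≡ 17 (mod 31), so λ ≡ 9.
  x = λ² - 10 - 21 = 81 - 31 ≡ 19; y = λ·(10 - 19) - 22 ≡ 21. → (19, 21)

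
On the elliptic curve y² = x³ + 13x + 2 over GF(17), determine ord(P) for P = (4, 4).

2P: tangent at (4, 4): λ = (3·4² + 13)/(2·4) ≡ 10/8. 8⁻¹ ≡ 15 (mod 17) since 8·15 = 120 ≡ 1, so λ ≡ 10·15 ≡ 14.
  x = λ² - 4 - 4 = 196 - 8 ≡ 1; y = λ·(4 - 1) - 4 ≡ 4. → (1, 4)
3P: (1, 4) + (4, 4). λ = (4 - 4)/(4 - 1) ≡ 0/3 mod 17. 3⁻¹ ≡ 6 (mod 17), so λ ≡ 0.
  x = λ² - 1 - 4 = 0 - 5 ≡ 12; y = λ·(1 - 12) - 4 ≡ 13. → (12, 13)
4P: (12, 13) + (4, 4). λ = (4 - 13)/(4 - 12) ≡ 8/9 mod 17. 9⁻¹ ≡ 2 (mod 17) since 9·2 = 18 ≡ 1, so λ ≡ 16.
  x = λ² - 12 - 4 = 256 - 16 ≡ 2; y = λ·(12 - 2) - 13 ≡ 11. → (2, 11)
5P: (2, 11) + (4, 4). λ = (4 - 11)/(4 - 2) ≡ 10/2 mod 17. 2⁻¹ ≡ 9 (mod 17), so λ ≡ 5.
  x = λ² - 2 - 4 = 25 - 6 ≡ 2; y = λ·(2 - 2) - 11 ≡ 6. → (2, 6)
6P: (2, 6) + (4, 4). λ = (4 - 6)/(4 - 2) ≡ 15/2 mod 17. 2⁻¹ ≡ 9 (mod 17), so λ ≡ 16.
  x = λ² - 2 - 4 = 256 - 6 ≡ 12; y = λ·(2 - 12) - 6 ≡ 4. → (12, 4)
7P: (12, 4) + (4, 4). λ = (4 - 4)/(4 - 12) ≡ 0/9 mod 17. 9⁻¹ ≡ 2 (mod 17) since 9·2 = 18 ≡ 1, so λ ≡ 0.
  x = λ² - 12 - 4 = 0 - 16 ≡ 1; y = λ·(12 - 1) - 4 ≡ 13. → (1, 13)
8P: (1, 13) + (4, 4). λ = (4 - 13)/(4 - 1) ≡ 8/3 mod 17. 3⁻¹ ≡ 6 (mod 17), so λ ≡ 14.
  x = λ² - 1 - 4 = 196 - 5 ≡ 4; y = λ·(1 - 4) - 13 ≡ 13. → (4, 13)
9P: (4, 13) + (4, 4): same x and y₁ ≡ -y₂, so the sum is O.
9P = O, so the order is 9.

9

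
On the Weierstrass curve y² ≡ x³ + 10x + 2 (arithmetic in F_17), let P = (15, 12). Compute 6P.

Double-and-add on 6 = (110)₂. Start with P = (15, 12) for the leading 1-bit.
double: tangent at (15, 12): λ = (3·15² + 10)/(2·12) ≡ 5/7. 7⁻¹ ≡ 5 (mod 17) since 7·5 = 35 ≡ 1, so λ ≡ 5·5 ≡ 8.
  x = λ² - 15 - 15 = 64 - 30 ≡ 0; y = λ·(15 - 0) - 12 ≡ 6. → (0, 6)
add P: (0, 6) + (15, 12). λ = (12 - 6)/(15 - 0) ≡ 6/15 mod 17. 15⁻¹ ≡ 8 (mod 17) since 15·8 = 120 ≡ 1, so λ ≡ 14.
  x = λ² - 0 - 15 = 196 - 15 ≡ 11; y = λ·(0 - 11) - 6 ≡ 10. → (11, 10)
double: tangent at (11, 10): λ = (3·11² + 10)/(2·10) ≡ 16/3. 3⁻¹ ≡ 6 (mod 17) since 3·6 = 18 ≡ 1, so λ ≡ 16·6 ≡ 11.
  x = λ² - 11 - 11 = 121 - 22 ≡ 14; y = λ·(11 - 14) - 10 ≡ 8. → (14, 8)

(14, 8)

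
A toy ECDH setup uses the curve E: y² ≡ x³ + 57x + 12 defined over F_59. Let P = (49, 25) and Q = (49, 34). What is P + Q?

O

The two points share x = 49 and their y-coordinates satisfy 25 + 34 ≡ 0 (mod 59), so they are inverses. Their sum is 𝒪.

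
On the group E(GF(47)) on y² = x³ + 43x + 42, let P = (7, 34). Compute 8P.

Repeated addition: build up to 8P.
2P: tangent at (7, 34): λ = (3·7² + 43)/(2·34) ≡ 2/21. 21⁻¹ ≡ 9 (mod 47), so λ ≡ 2·9 ≡ 18.
  x = λ² - 7 - 7 = 324 - 14 ≡ 28; y = λ·(7 - 28) - 34 ≡ 11. → (28, 11)
3P: (28, 11) + (7, 34). λ = (34 - 11)/(7 - 28) ≡ 23/26 mod 47. 26⁻¹ ≡ 38 (mod 47), so λ ≡ 28.
  x = λ² - 28 - 7 = 784 - 35 ≡ 44; y = λ·(28 - 44) - 11 ≡ 11. → (44, 11)
4P: (44, 11) + (7, 34). λ = (34 - 11)/(7 - 44) ≡ 23/10 mod 47. 10⁻¹ ≡ 33 (mod 47), so λ ≡ 7.
  x = λ² - 44 - 7 = 49 - 51 ≡ 45; y = λ·(44 - 45) - 11 ≡ 29. → (45, 29)
5P: (45, 29) + (7, 34). λ = (34 - 29)/(7 - 45) ≡ 5/9 mod 47. 9⁻¹ ≡ 21 (mod 47) since 9·21 = 189 ≡ 1, so λ ≡ 11.
  x = λ² - 45 - 7 = 121 - 52 ≡ 22; y = λ·(45 - 22) - 29 ≡ 36. → (22, 36)
6P: (22, 36) + (7, 34). λ = (34 - 36)/(7 - 22) ≡ 45/32 mod 47. 32⁻¹ ≡ 25 (mod 47), so λ ≡ 44.
  x = λ² - 22 - 7 = 1936 - 29 ≡ 27; y = λ·(22 - 27) - 36 ≡ 26. → (27, 26)
7P: (27, 26) + (7, 34). λ = (34 - 26)/(7 - 27) ≡ 8/27 mod 47. 27⁻¹ ≡ 7 (mod 47), so λ ≡ 9.
  x = λ² - 27 - 7 = 81 - 34 ≡ 0; y = λ·(27 - 0) - 26 ≡ 29. → (0, 29)
8P: (0, 29) + (7, 34). λ = (34 - 29)/(7 - 0) ≡ 5/7 mod 47. 7⁻¹ ≡ 27 (mod 47), so λ ≡ 41.
  x = λ² - 0 - 7 = 1681 - 7 ≡ 29; y = λ·(0 - 29) - 29 ≡ 4. → (29, 4)

(29, 4)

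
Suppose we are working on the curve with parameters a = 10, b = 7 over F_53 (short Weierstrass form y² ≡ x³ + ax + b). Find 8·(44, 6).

(8, 4)

Write P = (44, 6).
Double-and-add on 8 = (1000)₂. Start with P = (44, 6) for the leading 1-bit.
double: tangent at (44, 6): λ = (3·44² + 10)/(2·6) ≡ 41/12. 12⁻¹ ≡ 31 (mod 53), so λ ≡ 41·31 ≡ 52.
  x = λ² - 44 - 44 = 2704 - 88 ≡ 19; y = λ·(44 - 19) - 6 ≡ 22. → (19, 22)
double: tangent at (19, 22): λ = (3·19² + 10)/(2·22) ≡ 33/44. 44⁻¹ ≡ 47 (mod 53) since 44·47 = 2068 ≡ 1, so λ ≡ 33·47 ≡ 14.
  x = λ² - 19 - 19 = 196 - 38 ≡ 52; y = λ·(19 - 52) - 22 ≡ 46. → (52, 46)
double: tangent at (52, 46): λ = (3·52² + 10)/(2·46) ≡ 13/39. 39⁻¹ ≡ 34 (mod 53) since 39·34 = 1326 ≡ 1, so λ ≡ 13·34 ≡ 18.
  x = λ² - 52 - 52 = 324 - 104 ≡ 8; y = λ·(52 - 8) - 46 ≡ 4. → (8, 4)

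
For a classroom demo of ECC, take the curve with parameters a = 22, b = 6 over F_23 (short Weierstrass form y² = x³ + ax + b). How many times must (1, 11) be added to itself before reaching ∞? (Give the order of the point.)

11

2P: tangent at (1, 11): λ = (3·1² + 22)/(2·11) ≡ 2/22. 22⁻¹ ≡ 22 (mod 23), so λ ≡ 2·22 ≡ 21.
  x = λ² - 1 - 1 = 441 - 2 ≡ 2; y = λ·(1 - 2) - 11 ≡ 14. → (2, 14)
3P: (2, 14) + (1, 11). λ = (11 - 14)/(1 - 2) ≡ 20/22 mod 23. 22⁻¹ ≡ 22 (mod 23) since 22·22 = 484 ≡ 1, so λ ≡ 3.
  x = λ² - 2 - 1 = 9 - 3 ≡ 6; y = λ·(2 - 6) - 14 ≡ 20. → (6, 20)
4P: (6, 20) + (1, 11). λ = (11 - 20)/(1 - 6) ≡ 14/18 mod 23. 18⁻¹ ≡ 9 (mod 23), so λ ≡ 11.
  x = λ² - 6 - 1 = 121 - 7 ≡ 22; y = λ·(6 - 22) - 20 ≡ 11. → (22, 11)
5P: (22, 11) + (1, 11). λ = (11 - 11)/(1 - 22) ≡ 0/2 mod 23. 2⁻¹ ≡ 12 (mod 23) since 2·12 = 24 ≡ 1, so λ ≡ 0.
  x = λ² - 22 - 1 = 0 - 23 ≡ 0; y = λ·(22 - 0) - 11 ≡ 12. → (0, 12)
6P: (0, 12) + (1, 11). λ = (11 - 12)/(1 - 0) ≡ 22/1 mod 23. 1⁻¹ ≡ 1 (mod 23) since 1·1 = 1 ≡ 1, so λ ≡ 22.
  x = λ² - 0 - 1 = 484 - 1 ≡ 0; y = λ·(0 - 0) - 12 ≡ 11. → (0, 11)
7P: (0, 11) + (1, 11). λ = (11 - 11)/(1 - 0) ≡ 0/1 mod 23. 1⁻¹ ≡ 1 (mod 23), so λ ≡ 0.
  x = λ² - 0 - 1 = 0 - 1 ≡ 22; y = λ·(0 - 22) - 11 ≡ 12. → (22, 12)
8P: (22, 12) + (1, 11). λ = (11 - 12)/(1 - 22) ≡ 22/2 mod 23. 2⁻¹ ≡ 12 (mod 23) since 2·12 = 24 ≡ 1, so λ ≡ 11.
  x = λ² - 22 - 1 = 121 - 23 ≡ 6; y = λ·(22 - 6) - 12 ≡ 3. → (6, 3)
9P: (6, 3) + (1, 11). λ = (11 - 3)/(1 - 6) ≡ 8/18 mod 23. 18⁻¹ ≡ 9 (mod 23) since 18·9 = 162 ≡ 1, so λ ≡ 3.
  x = λ² - 6 - 1 = 9 - 7 ≡ 2; y = λ·(6 - 2) - 3 ≡ 9. → (2, 9)
10P: (2, 9) + (1, 11). λ = (11 - 9)/(1 - 2) ≡ 2/22 mod 23. 22⁻¹ ≡ 22 (mod 23) since 22·22 = 484 ≡ 1, so λ ≡ 21.
  x = λ² - 2 - 1 = 441 - 3 ≡ 1; y = λ·(2 - 1) - 9 ≡ 12. → (1, 12)
11P: (1, 12) + (1, 11): same x and y₁ ≡ -y₂, so the sum is ∞.
11P = ∞, so the order is 11.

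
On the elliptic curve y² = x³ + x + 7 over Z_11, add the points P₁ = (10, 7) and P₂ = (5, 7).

(7, 4)

(10, 7) + (5, 7). λ = (7 - 7)/(5 - 10) ≡ 0/6 mod 11. 6⁻¹ ≡ 2 (mod 11), so λ ≡ 0.
  x = λ² - 10 - 5 = 0 - 15 ≡ 7; y = λ·(10 - 7) - 7 ≡ 4. → (7, 4)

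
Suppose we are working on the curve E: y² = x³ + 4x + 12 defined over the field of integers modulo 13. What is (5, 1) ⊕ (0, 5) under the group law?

(5, 1) + (0, 5). λ = (5 - 1)/(0 - 5) ≡ 4/8 mod 13. 8⁻¹ ≡ 5 (mod 13), so λ ≡ 7.
  x = λ² - 5 - 0 = 49 - 5 ≡ 5; y = λ·(5 - 5) - 1 ≡ 12. → (5, 12)

(5, 12)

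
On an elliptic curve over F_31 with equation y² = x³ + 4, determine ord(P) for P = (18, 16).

2P: tangent at (18, 16): λ = (3·18² + 0)/(2·16) ≡ 11/1. 1⁻¹ ≡ 1 (mod 31), so λ ≡ 11·1 ≡ 11.
  x = λ² - 18 - 18 = 121 - 36 ≡ 23; y = λ·(18 - 23) - 16 ≡ 22. → (23, 22)
3P: (23, 22) + (18, 16). λ = (16 - 22)/(18 - 23) ≡ 25/26 mod 31. 26⁻¹ ≡ 6 (mod 31), so λ ≡ 26.
  x = λ² - 23 - 18 = 676 - 41 ≡ 15; y = λ·(23 - 15) - 22 ≡ 0. → (15, 0)
4P: (15, 0) + (18, 16). λ = (16 - 0)/(18 - 15) ≡ 16/3 mod 31. 3⁻¹ ≡ 21 (mod 31), so λ ≡ 26.
  x = λ² - 15 - 18 = 676 - 33 ≡ 23; y = λ·(15 - 23) - 0 ≡ 9. → (23, 9)
5P: (23, 9) + (18, 16). λ = (16 - 9)/(18 - 23) ≡ 7/26 mod 31. 26⁻¹ ≡ 6 (mod 31) since 26·6 = 156 ≡ 1, so λ ≡ 11.
  x = λ² - 23 - 18 = 121 - 41 ≡ 18; y = λ·(23 - 18) - 9 ≡ 15. → (18, 15)
6P: (18, 15) + (18, 16): same x and y₁ ≡ -y₂, so the sum is O.
6P = O, so the order is 6.

6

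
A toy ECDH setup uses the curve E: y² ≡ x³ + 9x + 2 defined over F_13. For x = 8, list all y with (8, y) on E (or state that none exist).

1, 12

x³ + 9x + 2 = 586 ≡ 1 (mod 13).
Square roots of 1 mod 13: 1 and 12 (since 1² = 1 ≡ 1).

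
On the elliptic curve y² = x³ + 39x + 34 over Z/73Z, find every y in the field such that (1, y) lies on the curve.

1, 72

x³ + 39x + 34 = 74 ≡ 1 (mod 73).
Square roots of 1 mod 73: 1 and 72 (since 1² = 1 ≡ 1).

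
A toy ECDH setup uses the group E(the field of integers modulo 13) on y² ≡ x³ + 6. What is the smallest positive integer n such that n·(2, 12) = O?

2P: tangent at (2, 12): λ = (3·2² + 0)/(2·12) ≡ 12/11. 11⁻¹ ≡ 6 (mod 13) since 11·6 = 66 ≡ 1, so λ ≡ 12·6 ≡ 7.
  x = λ² - 2 - 2 = 49 - 4 ≡ 6; y = λ·(2 - 6) - 12 ≡ 12. → (6, 12)
3P: (6, 12) + (2, 12). λ = (12 - 12)/(2 - 6) ≡ 0/9 mod 13. 9⁻¹ ≡ 3 (mod 13) since 9·3 = 27 ≡ 1, so λ ≡ 0.
  x = λ² - 6 - 2 = 0 - 8 ≡ 5; y = λ·(6 - 5) - 12 ≡ 1. → (5, 1)
4P: (5, 1) + (2, 12). λ = (12 - 1)/(2 - 5) ≡ 11/10 mod 13. 10⁻¹ ≡ 4 (mod 13) since 10·4 = 40 ≡ 1, so λ ≡ 5.
  x = λ² - 5 - 2 = 25 - 7 ≡ 5; y = λ·(5 - 5) - 1 ≡ 12. → (5, 12)
5P: (5, 12) + (2, 12). λ = (12 - 12)/(2 - 5) ≡ 0/10 mod 13. 10⁻¹ ≡ 4 (mod 13) since 10·4 = 40 ≡ 1, so λ ≡ 0.
  x = λ² - 5 - 2 = 0 - 7 ≡ 6; y = λ·(5 - 6) - 12 ≡ 1. → (6, 1)
6P: (6, 1) + (2, 12). λ = (12 - 1)/(2 - 6) ≡ 11/9 mod 13. 9⁻¹ ≡ 3 (mod 13), so λ ≡ 7.
  x = λ² - 6 - 2 = 49 - 8 ≡ 2; y = λ·(6 - 2) - 1 ≡ 1. → (2, 1)
7P: (2, 1) + (2, 12): same x and y₁ ≡ -y₂, so the sum is O.
7P = O, so the order is 7.

7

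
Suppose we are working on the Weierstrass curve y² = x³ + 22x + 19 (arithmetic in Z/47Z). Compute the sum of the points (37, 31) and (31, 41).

(37, 31) + (31, 41). λ = (41 - 31)/(31 - 37) ≡ 10/41 mod 47. 41⁻¹ ≡ 39 (mod 47), so λ ≡ 14.
  x = λ² - 37 - 31 = 196 - 68 ≡ 34; y = λ·(37 - 34) - 31 ≡ 11. → (34, 11)

(34, 11)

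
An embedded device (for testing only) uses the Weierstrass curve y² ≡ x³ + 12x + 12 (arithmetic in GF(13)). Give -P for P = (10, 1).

-(10, 1) = (10, -1 mod 13) = (10, 12).

(10, 12)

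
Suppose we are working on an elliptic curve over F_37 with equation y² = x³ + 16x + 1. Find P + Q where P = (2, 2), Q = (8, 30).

(20, 25)

(2, 2) + (8, 30). λ = (30 - 2)/(8 - 2) ≡ 28/6 mod 37. 6⁻¹ ≡ 31 (mod 37) since 6·31 = 186 ≡ 1, so λ ≡ 17.
  x = λ² - 2 - 8 = 289 - 10 ≡ 20; y = λ·(2 - 20) - 2 ≡ 25. → (20, 25)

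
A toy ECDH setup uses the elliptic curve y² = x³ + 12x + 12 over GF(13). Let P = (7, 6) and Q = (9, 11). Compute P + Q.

(7, 6) + (9, 11). λ = (11 - 6)/(9 - 7) ≡ 5/2 mod 13. 2⁻¹ ≡ 7 (mod 13), so λ ≡ 9.
  x = λ² - 7 - 9 = 81 - 16 ≡ 0; y = λ·(7 - 0) - 6 ≡ 5. → (0, 5)

(0, 5)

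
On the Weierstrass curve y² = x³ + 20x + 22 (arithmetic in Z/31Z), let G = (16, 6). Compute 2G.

(9, 30)

tangent at (16, 6): λ = (3·16² + 20)/(2·6) ≡ 13/12. 12⁻¹ ≡ 13 (mod 31) since 12·13 = 156 ≡ 1, so λ ≡ 13·13 ≡ 14.
  x = λ² - 16 - 16 = 196 - 32 ≡ 9; y = λ·(16 - 9) - 6 ≡ 30. → (9, 30)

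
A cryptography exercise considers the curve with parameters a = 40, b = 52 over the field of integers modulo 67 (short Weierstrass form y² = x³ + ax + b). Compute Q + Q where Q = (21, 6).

tangent at (21, 6): λ = (3·21² + 40)/(2·6) ≡ 23/12. 12⁻¹ ≡ 28 (mod 67) since 12·28 = 336 ≡ 1, so λ ≡ 23·28 ≡ 41.
  x = λ² - 21 - 21 = 1681 - 42 ≡ 31; y = λ·(21 - 31) - 6 ≡ 53. → (31, 53)

(31, 53)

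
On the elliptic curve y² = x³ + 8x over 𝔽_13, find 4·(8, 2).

(1, 3)

Write P = (8, 2).
Repeated addition: build up to 4P.
2P: tangent at (8, 2): λ = (3·8² + 8)/(2·2) ≡ 5/4. 4⁻¹ ≡ 10 (mod 13), so λ ≡ 5·10 ≡ 11.
  x = λ² - 8 - 8 = 121 - 16 ≡ 1; y = λ·(8 - 1) - 2 ≡ 10. → (1, 10)
3P: (1, 10) + (8, 2). λ = (2 - 10)/(8 - 1) ≡ 5/7 mod 13. 7⁻¹ ≡ 2 (mod 13), so λ ≡ 10.
  x = λ² - 1 - 8 = 100 - 9 ≡ 0; y = λ·(1 - 0) - 10 ≡ 0. → (0, 0)
4P: (0, 0) + (8, 2). λ = (2 - 0)/(8 - 0) ≡ 2/8 mod 13. 8⁻¹ ≡ 5 (mod 13) since 8·5 = 40 ≡ 1, so λ ≡ 10.
  x = λ² - 0 - 8 = 100 - 8 ≡ 1; y = λ·(0 - 1) - 0 ≡ 3. → (1, 3)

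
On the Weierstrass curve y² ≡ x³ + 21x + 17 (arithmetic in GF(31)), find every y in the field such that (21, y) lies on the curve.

x³ + 21x + 17 = 9719 ≡ 16 (mod 31).
Square roots of 16 mod 31: 4 and 27 (since 4² = 16 ≡ 16).

4, 27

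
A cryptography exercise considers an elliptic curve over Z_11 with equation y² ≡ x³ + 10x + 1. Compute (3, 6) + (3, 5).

The two points share x = 3 and their y-coordinates satisfy 6 + 5 ≡ 0 (mod 11), so they are inverses. Their sum is O.

O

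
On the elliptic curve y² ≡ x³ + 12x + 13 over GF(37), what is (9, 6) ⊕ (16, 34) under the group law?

(9, 6) + (16, 34). λ = (34 - 6)/(16 - 9) ≡ 28/7 mod 37. 7⁻¹ ≡ 16 (mod 37) since 7·16 = 112 ≡ 1, so λ ≡ 4.
  x = λ² - 9 - 16 = 16 - 25 ≡ 28; y = λ·(9 - 28) - 6 ≡ 29. → (28, 29)

(28, 29)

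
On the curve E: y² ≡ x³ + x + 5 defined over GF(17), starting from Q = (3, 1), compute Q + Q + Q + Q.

Double-and-add on 4 = (100)₂. Start with Q = (3, 1) for the leading 1-bit.
double: tangent at (3, 1): λ = (3·3² + 1)/(2·1) ≡ 11/2. 2⁻¹ ≡ 9 (mod 17), so λ ≡ 11·9 ≡ 14.
  x = λ² - 3 - 3 = 196 - 6 ≡ 3; y = λ·(3 - 3) - 1 ≡ 16. → (3, 16)
double: tangent at (3, 16): λ = (3·3² + 1)/(2·16) ≡ 11/15. 15⁻¹ ≡ 8 (mod 17), so λ ≡ 11·8 ≡ 3.
  x = λ² - 3 - 3 = 9 - 6 ≡ 3; y = λ·(3 - 3) - 16 ≡ 1. → (3, 1)

(3, 1)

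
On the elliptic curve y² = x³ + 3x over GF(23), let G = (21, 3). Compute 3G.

Repeated addition: build up to 3G.
2G: tangent at (21, 3): λ = (3·21² + 3)/(2·3) ≡ 15/6. 6⁻¹ ≡ 4 (mod 23), so λ ≡ 15·4 ≡ 14.
  x = λ² - 21 - 21 = 196 - 42 ≡ 16; y = λ·(21 - 16) - 3 ≡ 21. → (16, 21)
3G: (16, 21) + (21, 3). λ = (3 - 21)/(21 - 16) ≡ 5/5 mod 23. 5⁻¹ ≡ 14 (mod 23), so λ ≡ 1.
  x = λ² - 16 - 21 = 1 - 37 ≡ 10; y = λ·(16 - 10) - 21 ≡ 8. → (10, 8)

(10, 8)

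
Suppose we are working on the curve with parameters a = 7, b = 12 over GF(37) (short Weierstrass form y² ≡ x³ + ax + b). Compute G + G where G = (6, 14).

tangent at (6, 14): λ = (3·6² + 7)/(2·14) ≡ 4/28. 28⁻¹ ≡ 4 (mod 37) since 28·4 = 112 ≡ 1, so λ ≡ 4·4 ≡ 16.
  x = λ² - 6 - 6 = 256 - 12 ≡ 22; y = λ·(6 - 22) - 14 ≡ 26. → (22, 26)

(22, 26)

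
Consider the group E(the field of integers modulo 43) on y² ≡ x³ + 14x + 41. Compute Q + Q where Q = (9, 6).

(5, 8)

tangent at (9, 6): λ = (3·9² + 14)/(2·6) ≡ 42/12. 12⁻¹ ≡ 18 (mod 43), so λ ≡ 42·18 ≡ 25.
  x = λ² - 9 - 9 = 625 - 18 ≡ 5; y = λ·(9 - 5) - 6 ≡ 8. → (5, 8)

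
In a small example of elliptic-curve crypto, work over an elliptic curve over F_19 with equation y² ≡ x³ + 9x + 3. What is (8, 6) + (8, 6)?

(14, 17)

tangent at (8, 6): λ = (3·8² + 9)/(2·6) ≡ 11/12. 12⁻¹ ≡ 8 (mod 19), so λ ≡ 11·8 ≡ 12.
  x = λ² - 8 - 8 = 144 - 16 ≡ 14; y = λ·(8 - 14) - 6 ≡ 17. → (14, 17)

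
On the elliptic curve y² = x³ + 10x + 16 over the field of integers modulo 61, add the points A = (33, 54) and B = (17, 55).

(6, 32)

(33, 54) + (17, 55). λ = (55 - 54)/(17 - 33) ≡ 1/45 mod 61. 45⁻¹ ≡ 19 (mod 61), so λ ≡ 19.
  x = λ² - 33 - 17 = 361 - 50 ≡ 6; y = λ·(33 - 6) - 54 ≡ 32. → (6, 32)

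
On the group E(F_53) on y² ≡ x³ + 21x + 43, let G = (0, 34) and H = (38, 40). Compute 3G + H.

(2, 27)

First 3G:
Repeated addition: build up to 3G.
2G: tangent at (0, 34): λ = (3·0² + 21)/(2·34) ≡ 21/15. 15⁻¹ ≡ 46 (mod 53), so λ ≡ 21·46 ≡ 12.
  x = λ² - 0 - 0 = 144 - 0 ≡ 38; y = λ·(0 - 38) - 34 ≡ 40. → (38, 40)
3G: (38, 40) + (0, 34). λ = (34 - 40)/(0 - 38) ≡ 47/15 mod 53. 15⁻¹ ≡ 46 (mod 53), so λ ≡ 42.
  x = λ² - 38 - 0 = 1764 - 38 ≡ 30; y = λ·(38 - 30) - 40 ≡ 31. → (30, 31)
3G = (30, 31).
Finally 3G + H:
(30, 31) + (38, 40). λ = (40 - 31)/(38 - 30) ≡ 9/8 mod 53. 8⁻¹ ≡ 20 (mod 53), so λ ≡ 21.
  x = λ² - 30 - 38 = 441 - 68 ≡ 2; y = λ·(30 - 2) - 31 ≡ 27. → (2, 27)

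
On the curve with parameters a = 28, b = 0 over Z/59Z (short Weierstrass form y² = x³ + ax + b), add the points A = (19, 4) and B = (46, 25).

(15, 45)

(19, 4) + (46, 25). λ = (25 - 4)/(46 - 19) ≡ 21/27 mod 59. 27⁻¹ ≡ 35 (mod 59), so λ ≡ 27.
  x = λ² - 19 - 46 = 729 - 65 ≡ 15; y = λ·(19 - 15) - 4 ≡ 45. → (15, 45)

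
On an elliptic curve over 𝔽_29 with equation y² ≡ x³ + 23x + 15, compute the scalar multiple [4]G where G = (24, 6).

(20, 6)

Double-and-add on 4 = (100)₂. Start with G = (24, 6) for the leading 1-bit.
double: tangent at (24, 6): λ = (3·24² + 23)/(2·6) ≡ 11/12. 12⁻¹ ≡ 17 (mod 29), so λ ≡ 11·17 ≡ 13.
  x = λ² - 24 - 24 = 169 - 48 ≡ 5; y = λ·(24 - 5) - 6 ≡ 9. → (5, 9)
double: tangent at (5, 9): λ = (3·5² + 23)/(2·9) ≡ 11/18. 18⁻¹ ≡ 21 (mod 29), so λ ≡ 11·21 ≡ 28.
  x = λ² - 5 - 5 = 784 - 10 ≡ 20; y = λ·(5 - 20) - 9 ≡ 6. → (20, 6)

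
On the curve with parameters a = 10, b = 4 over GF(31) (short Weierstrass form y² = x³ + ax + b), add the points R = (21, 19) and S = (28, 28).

(2, 1)

(21, 19) + (28, 28). λ = (28 - 19)/(28 - 21) ≡ 9/7 mod 31. 7⁻¹ ≡ 9 (mod 31) since 7·9 = 63 ≡ 1, so λ ≡ 19.
  x = λ² - 21 - 28 = 361 - 49 ≡ 2; y = λ·(21 - 2) - 19 ≡ 1. → (2, 1)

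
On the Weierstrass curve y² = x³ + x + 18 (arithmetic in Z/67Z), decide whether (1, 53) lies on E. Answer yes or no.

y² = 53² ≡ 62; x³ + 1x + 18 = 20 ≡ 20 (mod 67). 62 ≠ 20.

no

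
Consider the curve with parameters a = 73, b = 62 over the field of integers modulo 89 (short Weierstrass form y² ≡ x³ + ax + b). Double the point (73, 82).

(22, 52)

tangent at (73, 82): λ = (3·73² + 73)/(2·82) ≡ 40/75. 75⁻¹ ≡ 19 (mod 89), so λ ≡ 40·19 ≡ 48.
  x = λ² - 73 - 73 = 2304 - 146 ≡ 22; y = λ·(73 - 22) - 82 ≡ 52. → (22, 52)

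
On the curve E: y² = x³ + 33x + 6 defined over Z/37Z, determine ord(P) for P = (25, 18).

8

2P: tangent at (25, 18): λ = (3·25² + 33)/(2·18) ≡ 21/36. 36⁻¹ ≡ 36 (mod 37) since 36·36 = 1296 ≡ 1, so λ ≡ 21·36 ≡ 16.
  x = λ² - 25 - 25 = 256 - 50 ≡ 21; y = λ·(25 - 21) - 18 ≡ 9. → (21, 9)
3P: (21, 9) + (25, 18). λ = (18 - 9)/(25 - 21) ≡ 9/4 mod 37. 4⁻¹ ≡ 28 (mod 37) since 4·28 = 112 ≡ 1, so λ ≡ 30.
  x = λ² - 21 - 25 = 900 - 46 ≡ 3; y = λ·(21 - 3) - 9 ≡ 13. → (3, 13)
4P: (3, 13) + (25, 18). λ = (18 - 13)/(25 - 3) ≡ 5/22 mod 37. 22⁻¹ ≡ 32 (mod 37) since 22·32 = 704 ≡ 1, so λ ≡ 12.
  x = λ² - 3 - 25 = 144 - 28 ≡ 5; y = λ·(3 - 5) - 13 ≡ 0. → (5, 0)
5P: (5, 0) + (25, 18). λ = (18 - 0)/(25 - 5) ≡ 18/20 mod 37. 20⁻¹ ≡ 13 (mod 37), so λ ≡ 12.
  x = λ² - 5 - 25 = 144 - 30 ≡ 3; y = λ·(5 - 3) - 0 ≡ 24. → (3, 24)
6P: (3, 24) + (25, 18). λ = (18 - 24)/(25 - 3) ≡ 31/22 mod 37. 22⁻¹ ≡ 32 (mod 37), so λ ≡ 30.
  x = λ² - 3 - 25 = 900 - 28 ≡ 21; y = λ·(3 - 21) - 24 ≡ 28. → (21, 28)
7P: (21, 28) + (25, 18). λ = (18 - 28)/(25 - 21) ≡ 27/4 mod 37. 4⁻¹ ≡ 28 (mod 37) since 4·28 = 112 ≡ 1, so λ ≡ 16.
  x = λ² - 21 - 25 = 256 - 46 ≡ 25; y = λ·(21 - 25) - 28 ≡ 19. → (25, 19)
8P: (25, 19) + (25, 18): same x and y₁ ≡ -y₂, so the sum is O.
8P = O, so the order is 8.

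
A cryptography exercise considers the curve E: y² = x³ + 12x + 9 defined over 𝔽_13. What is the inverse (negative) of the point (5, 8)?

-(5, 8) = (5, -8 mod 13) = (5, 5).

(5, 5)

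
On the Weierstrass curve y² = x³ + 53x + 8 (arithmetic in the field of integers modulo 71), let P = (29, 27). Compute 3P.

(6, 51)

Repeated addition: build up to 3P.
2P: tangent at (29, 27): λ = (3·29² + 53)/(2·27) ≡ 20/54. 54⁻¹ ≡ 25 (mod 71) since 54·25 = 1350 ≡ 1, so λ ≡ 20·25 ≡ 3.
  x = λ² - 29 - 29 = 9 - 58 ≡ 22; y = λ·(29 - 22) - 27 ≡ 65. → (22, 65)
3P: (22, 65) + (29, 27). λ = (27 - 65)/(29 - 22) ≡ 33/7 mod 71. 7⁻¹ ≡ 61 (mod 71), so λ ≡ 25.
  x = λ² - 22 - 29 = 625 - 51 ≡ 6; y = λ·(22 - 6) - 65 ≡ 51. → (6, 51)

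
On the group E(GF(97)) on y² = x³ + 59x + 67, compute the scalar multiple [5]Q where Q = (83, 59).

Repeated addition: build up to 5Q.
2Q: tangent at (83, 59): λ = (3·83² + 59)/(2·59) ≡ 65/21. 21⁻¹ ≡ 37 (mod 97), so λ ≡ 65·37 ≡ 77.
  x = λ² - 83 - 83 = 5929 - 166 ≡ 40; y = λ·(83 - 40) - 59 ≡ 51. → (40, 51)
3Q: (40, 51) + (83, 59). λ = (59 - 51)/(83 - 40) ≡ 8/43 mod 97. 43⁻¹ ≡ 88 (mod 97), so λ ≡ 25.
  x = λ² - 40 - 83 = 625 - 123 ≡ 17; y = λ·(40 - 17) - 51 ≡ 39. → (17, 39)
4Q: (17, 39) + (83, 59). λ = (59 - 39)/(83 - 17) ≡ 20/66 mod 97. 66⁻¹ ≡ 25 (mod 97) since 66·25 = 1650 ≡ 1, so λ ≡ 15.
  x = λ² - 17 - 83 = 225 - 100 ≡ 28; y = λ·(17 - 28) - 39 ≡ 87. → (28, 87)
5Q: (28, 87) + (83, 59). λ = (59 - 87)/(83 - 28) ≡ 69/55 mod 97. 55⁻¹ ≡ 30 (mod 97) since 55·30 = 1650 ≡ 1, so λ ≡ 33.
  x = λ² - 28 - 83 = 1089 - 111 ≡ 8; y = λ·(28 - 8) - 87 ≡ 88. → (8, 88)

(8, 88)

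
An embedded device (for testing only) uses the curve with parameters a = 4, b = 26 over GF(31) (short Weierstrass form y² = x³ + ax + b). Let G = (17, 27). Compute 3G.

O

Repeated addition: build up to 3G.
2G: tangent at (17, 27): λ = (3·17² + 4)/(2·27) ≡ 3/23. 23⁻¹ ≡ 27 (mod 31) since 23·27 = 621 ≡ 1, so λ ≡ 3·27 ≡ 19.
  x = λ² - 17 - 17 = 361 - 34 ≡ 17; y = λ·(17 - 17) - 27 ≡ 4. → (17, 4)
3G: (17, 4) + (17, 27): same x and y₁ ≡ -y₂, so the sum is O.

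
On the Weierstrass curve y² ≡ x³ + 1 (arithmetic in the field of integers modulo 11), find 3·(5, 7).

Write G = (5, 7).
Repeated addition: build up to 3G.
2G: tangent at (5, 7): λ = (3·5² + 0)/(2·7) ≡ 9/3. 3⁻¹ ≡ 4 (mod 11) since 3·4 = 12 ≡ 1, so λ ≡ 9·4 ≡ 3.
  x = λ² - 5 - 5 = 9 - 10 ≡ 10; y = λ·(5 - 10) - 7 ≡ 0. → (10, 0)
3G: (10, 0) + (5, 7). λ = (7 - 0)/(5 - 10) ≡ 7/6 mod 11. 6⁻¹ ≡ 2 (mod 11), so λ ≡ 3.
  x = λ² - 10 - 5 = 9 - 15 ≡ 5; y = λ·(10 - 5) - 0 ≡ 4. → (5, 4)

(5, 4)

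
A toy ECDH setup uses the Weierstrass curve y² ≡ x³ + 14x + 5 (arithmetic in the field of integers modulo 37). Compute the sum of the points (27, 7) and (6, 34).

(20, 21)

(27, 7) + (6, 34). λ = (34 - 7)/(6 - 27) ≡ 27/16 mod 37. 16⁻¹ ≡ 7 (mod 37), so λ ≡ 4.
  x = λ² - 27 - 6 = 16 - 33 ≡ 20; y = λ·(27 - 20) - 7 ≡ 21. → (20, 21)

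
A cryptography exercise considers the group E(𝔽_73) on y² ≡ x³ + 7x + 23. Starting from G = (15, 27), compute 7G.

Repeated addition: build up to 7G.
2G: tangent at (15, 27): λ = (3·15² + 7)/(2·27) ≡ 25/54. 54⁻¹ ≡ 23 (mod 73) since 54·23 = 1242 ≡ 1, so λ ≡ 25·23 ≡ 64.
  x = λ² - 15 - 15 = 4096 - 30 ≡ 51; y = λ·(15 - 51) - 27 ≡ 5. → (51, 5)
3G: (51, 5) + (15, 27). λ = (27 - 5)/(15 - 51) ≡ 22/37 mod 73. 37⁻¹ ≡ 2 (mod 73), so λ ≡ 44.
  x = λ² - 51 - 15 = 1936 - 66 ≡ 45; y = λ·(51 - 45) - 5 ≡ 40. → (45, 40)
4G: (45, 40) + (15, 27). λ = (27 - 40)/(15 - 45) ≡ 60/43 mod 73. 43⁻¹ ≡ 17 (mod 73), so λ ≡ 71.
  x = λ² - 45 - 15 = 5041 - 60 ≡ 17; y = λ·(45 - 17) - 40 ≡ 50. → (17, 50)
5G: (17, 50) + (15, 27). λ = (27 - 50)/(15 - 17) ≡ 50/71 mod 73. 71⁻¹ ≡ 36 (mod 73), so λ ≡ 48.
  x = λ² - 17 - 15 = 2304 - 32 ≡ 9; y = λ·(17 - 9) - 50 ≡ 42. → (9, 42)
6G: (9, 42) + (15, 27). λ = (27 - 42)/(15 - 9) ≡ 58/6 mod 73. 6⁻¹ ≡ 61 (mod 73), so λ ≡ 34.
  x = λ² - 9 - 15 = 1156 - 24 ≡ 37; y = λ·(9 - 37) - 42 ≡ 28. → (37, 28)
7G: (37, 28) + (15, 27). λ = (27 - 28)/(15 - 37) ≡ 72/51 mod 73. 51⁻¹ ≡ 63 (mod 73), so λ ≡ 10.
  x = λ² - 37 - 15 = 100 - 52 ≡ 48; y = λ·(37 - 48) - 28 ≡ 8. → (48, 8)

(48, 8)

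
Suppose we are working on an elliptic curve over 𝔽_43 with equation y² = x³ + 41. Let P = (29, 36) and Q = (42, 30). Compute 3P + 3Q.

(20, 0)

First 3P:
Repeated addition: build up to 3P.
2P: tangent at (29, 36): λ = (3·29² + 0)/(2·36) ≡ 29/29. 29⁻¹ ≡ 3 (mod 43), so λ ≡ 29·3 ≡ 1.
  x = λ² - 29 - 29 = 1 - 58 ≡ 29; y = λ·(29 - 29) - 36 ≡ 7. → (29, 7)
3P: (29, 7) + (29, 36): same x and y₁ ≡ -y₂, so the sum is O.
3P = O.
Next 3Q:
Repeated addition: build up to 3Q.
2Q: tangent at (42, 30): λ = (3·42² + 0)/(2·30) ≡ 3/17. 17⁻¹ ≡ 38 (mod 43) since 17·38 = 646 ≡ 1, so λ ≡ 3·38 ≡ 28.
  x = λ² - 42 - 42 = 784 - 84 ≡ 12; y = λ·(42 - 12) - 30 ≡ 36. → (12, 36)
3Q: (12, 36) + (42, 30). λ = (30 - 36)/(42 - 12) ≡ 37/30 mod 43. 30⁻¹ ≡ 33 (mod 43), so λ ≡ 17.
  x = λ² - 12 - 42 = 289 - 54 ≡ 20; y = λ·(12 - 20) - 36 ≡ 0. → (20, 0)
3Q = (20, 0).
Finally 3P + 3Q:
O + (20, 0) = (20, 0) (identity).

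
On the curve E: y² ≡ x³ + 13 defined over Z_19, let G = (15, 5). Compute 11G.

Repeated addition: build up to 11G.
2G: tangent at (15, 5): λ = (3·15² + 0)/(2·5) ≡ 10/10. 10⁻¹ ≡ 2 (mod 19) since 10·2 = 20 ≡ 1, so λ ≡ 10·2 ≡ 1.
  x = λ² - 15 - 15 = 1 - 30 ≡ 9; y = λ·(15 - 9) - 5 ≡ 1. → (9, 1)
3G: (9, 1) + (15, 5). λ = (5 - 1)/(15 - 9) ≡ 4/6 mod 19. 6⁻¹ ≡ 16 (mod 19), so λ ≡ 7.
  x = λ² - 9 - 15 = 49 - 24 ≡ 6; y = λ·(9 - 6) - 1 ≡ 1. → (6, 1)
4G: (6, 1) + (15, 5). λ = (5 - 1)/(15 - 6) ≡ 4/9 mod 19. 9⁻¹ ≡ 17 (mod 19) since 9·17 = 153 ≡ 1, so λ ≡ 11.
  x = λ² - 6 - 15 = 121 - 21 ≡ 5; y = λ·(6 - 5) - 1 ≡ 10. → (5, 10)
5G: (5, 10) + (15, 5). λ = (5 - 10)/(15 - 5) ≡ 14/10 mod 19. 10⁻¹ ≡ 2 (mod 19), so λ ≡ 9.
  x = λ² - 5 - 15 = 81 - 20 ≡ 4; y = λ·(5 - 4) - 10 ≡ 18. → (4, 18)
6G: (4, 18) + (15, 5). λ = (5 - 18)/(15 - 4) ≡ 6/11 mod 19. 11⁻¹ ≡ 7 (mod 19), so λ ≡ 4.
  x = λ² - 4 - 15 = 16 - 19 ≡ 16; y = λ·(4 - 16) - 18 ≡ 10. → (16, 10)
7G: (16, 10) + (15, 5). λ = (5 - 10)/(15 - 16) ≡ 14/18 mod 19. 18⁻¹ ≡ 18 (mod 19) since 18·18 = 324 ≡ 1, so λ ≡ 5.
  x = λ² - 16 - 15 = 25 - 31 ≡ 13; y = λ·(16 - 13) - 10 ≡ 5. → (13, 5)
8G: (13, 5) + (15, 5). λ = (5 - 5)/(15 - 13) ≡ 0/2 mod 19. 2⁻¹ ≡ 10 (mod 19), so λ ≡ 0.
  x = λ² - 13 - 15 = 0 - 28 ≡ 10; y = λ·(13 - 10) - 5 ≡ 14. → (10, 14)
9G: (10, 14) + (15, 5). λ = (5 - 14)/(15 - 10) ≡ 10/5 mod 19. 5⁻¹ ≡ 4 (mod 19) since 5·4 = 20 ≡ 1, so λ ≡ 2.
  x = λ² - 10 - 15 = 4 - 25 ≡ 17; y = λ·(10 - 17) - 14 ≡ 10. → (17, 10)
10G: (17, 10) + (15, 5). λ = (5 - 10)/(15 - 17) ≡ 14/17 mod 19. 17⁻¹ ≡ 9 (mod 19), so λ ≡ 12.
  x = λ² - 17 - 15 = 144 - 32 ≡ 17; y = λ·(17 - 17) - 10 ≡ 9. → (17, 9)
11G: (17, 9) + (15, 5). λ = (5 - 9)/(15 - 17) ≡ 15/17 mod 19. 17⁻¹ ≡ 9 (mod 19), so λ ≡ 2.
  x = λ² - 17 - 15 = 4 - 32 ≡ 10; y = λ·(17 - 10) - 9 ≡ 5. → (10, 5)

(10, 5)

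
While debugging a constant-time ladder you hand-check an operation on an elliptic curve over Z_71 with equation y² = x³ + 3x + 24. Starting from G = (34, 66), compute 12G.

Repeated addition: build up to 12G.
2G: tangent at (34, 66): λ = (3·34² + 3)/(2·66) ≡ 63/61. 61⁻¹ ≡ 7 (mod 71), so λ ≡ 63·7 ≡ 15.
  x = λ² - 34 - 34 = 225 - 68 ≡ 15; y = λ·(34 - 15) - 66 ≡ 6. → (15, 6)
3G: (15, 6) + (34, 66). λ = (66 - 6)/(34 - 15) ≡ 60/19 mod 71. 19⁻¹ ≡ 15 (mod 71), so λ ≡ 48.
  x = λ² - 15 - 34 = 2304 - 49 ≡ 54; y = λ·(15 - 54) - 6 ≡ 39. → (54, 39)
4G: (54, 39) + (34, 66). λ = (66 - 39)/(34 - 54) ≡ 27/51 mod 71. 51⁻¹ ≡ 39 (mod 71) since 51·39 = 1989 ≡ 1, so λ ≡ 59.
  x = λ² - 54 - 34 = 3481 - 88 ≡ 56; y = λ·(54 - 56) - 39 ≡ 56. → (56, 56)
5G: (56, 56) + (34, 66). λ = (66 - 56)/(34 - 56) ≡ 10/49 mod 71. 49⁻¹ ≡ 29 (mod 71), so λ ≡ 6.
  x = λ² - 56 - 34 = 36 - 90 ≡ 17; y = λ·(56 - 17) - 56 ≡ 36. → (17, 36)
6G: (17, 36) + (34, 66). λ = (66 - 36)/(34 - 17) ≡ 30/17 mod 71. 17⁻¹ ≡ 46 (mod 71) since 17·46 = 782 ≡ 1, so λ ≡ 31.
  x = λ² - 17 - 34 = 961 - 51 ≡ 58; y = λ·(17 - 58) - 36 ≡ 42. → (58, 42)
7G: (58, 42) + (34, 66). λ = (66 - 42)/(34 - 58) ≡ 24/47 mod 71. 47⁻¹ ≡ 68 (mod 71), so λ ≡ 70.
  x = λ² - 58 - 34 = 4900 - 92 ≡ 51; y = λ·(58 - 51) - 42 ≡ 22. → (51, 22)
8G: (51, 22) + (34, 66). λ = (66 - 22)/(34 - 51) ≡ 44/54 mod 71. 54⁻¹ ≡ 25 (mod 71) since 54·25 = 1350 ≡ 1, so λ ≡ 35.
  x = λ² - 51 - 34 = 1225 - 85 ≡ 4; y = λ·(51 - 4) - 22 ≡ 61. → (4, 61)
9G: (4, 61) + (34, 66). λ = (66 - 61)/(34 - 4) ≡ 5/30 mod 71. 30⁻¹ ≡ 45 (mod 71) since 30·45 = 1350 ≡ 1, so λ ≡ 12.
  x = λ² - 4 - 34 = 144 - 38 ≡ 35; y = λ·(4 - 35) - 61 ≡ 64. → (35, 64)
10G: (35, 64) + (34, 66). λ = (66 - 64)/(34 - 35) ≡ 2/70 mod 71. 70⁻¹ ≡ 70 (mod 71), so λ ≡ 69.
  x = λ² - 35 - 34 = 4761 - 69 ≡ 6; y = λ·(35 - 6) - 64 ≡ 20. → (6, 20)
11G: (6, 20) + (34, 66). λ = (66 - 20)/(34 - 6) ≡ 46/28 mod 71. 28⁻¹ ≡ 33 (mod 71), so λ ≡ 27.
  x = λ² - 6 - 34 = 729 - 40 ≡ 50; y = λ·(6 - 50) - 20 ≡ 70. → (50, 70)
12G: (50, 70) + (34, 66). λ = (66 - 70)/(34 - 50) ≡ 67/55 mod 71. 55⁻¹ ≡ 31 (mod 71) since 55·31 = 1705 ≡ 1, so λ ≡ 18.
  x = λ² - 50 - 34 = 324 - 84 ≡ 27; y = λ·(50 - 27) - 70 ≡ 60. → (27, 60)

(27, 60)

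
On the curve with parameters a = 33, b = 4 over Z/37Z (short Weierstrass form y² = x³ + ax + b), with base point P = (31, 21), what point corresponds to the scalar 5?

(25, 10)

Repeated addition: build up to 5P.
2P: tangent at (31, 21): λ = (3·31² + 33)/(2·21) ≡ 30/5. 5⁻¹ ≡ 15 (mod 37), so λ ≡ 30·15 ≡ 6.
  x = λ² - 31 - 31 = 36 - 62 ≡ 11; y = λ·(31 - 11) - 21 ≡ 25. → (11, 25)
3P: (11, 25) + (31, 21). λ = (21 - 25)/(31 - 11) ≡ 33/20 mod 37. 20⁻¹ ≡ 13 (mod 37), so λ ≡ 22.
  x = λ² - 11 - 31 = 484 - 42 ≡ 35; y = λ·(11 - 35) - 25 ≡ 2. → (35, 2)
4P: (35, 2) + (31, 21). λ = (21 - 2)/(31 - 35) ≡ 19/33 mod 37. 33⁻¹ ≡ 9 (mod 37) since 33·9 = 297 ≡ 1, so λ ≡ 23.
  x = λ² - 35 - 31 = 529 - 66 ≡ 19; y = λ·(35 - 19) - 2 ≡ 33. → (19, 33)
5P: (19, 33) + (31, 21). λ = (21 - 33)/(31 - 19) ≡ 25/12 mod 37. 12⁻¹ ≡ 34 (mod 37), so λ ≡ 36.
  x = λ² - 19 - 31 = 1296 - 50 ≡ 25; y = λ·(19 - 25) - 33 ≡ 10. → (25, 10)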